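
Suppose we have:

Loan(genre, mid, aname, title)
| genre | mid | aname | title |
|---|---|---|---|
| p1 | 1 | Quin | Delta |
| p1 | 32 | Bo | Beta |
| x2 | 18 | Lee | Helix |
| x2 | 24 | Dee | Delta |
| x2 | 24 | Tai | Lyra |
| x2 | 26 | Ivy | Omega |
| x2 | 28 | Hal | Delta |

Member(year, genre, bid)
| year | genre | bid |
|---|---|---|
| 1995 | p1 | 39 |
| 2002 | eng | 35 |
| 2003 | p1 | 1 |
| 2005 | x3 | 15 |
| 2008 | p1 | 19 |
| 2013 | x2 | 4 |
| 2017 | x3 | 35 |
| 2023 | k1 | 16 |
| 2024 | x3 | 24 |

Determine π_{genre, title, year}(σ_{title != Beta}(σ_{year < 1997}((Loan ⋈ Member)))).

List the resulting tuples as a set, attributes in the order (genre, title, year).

{(p1, Delta, 1995)}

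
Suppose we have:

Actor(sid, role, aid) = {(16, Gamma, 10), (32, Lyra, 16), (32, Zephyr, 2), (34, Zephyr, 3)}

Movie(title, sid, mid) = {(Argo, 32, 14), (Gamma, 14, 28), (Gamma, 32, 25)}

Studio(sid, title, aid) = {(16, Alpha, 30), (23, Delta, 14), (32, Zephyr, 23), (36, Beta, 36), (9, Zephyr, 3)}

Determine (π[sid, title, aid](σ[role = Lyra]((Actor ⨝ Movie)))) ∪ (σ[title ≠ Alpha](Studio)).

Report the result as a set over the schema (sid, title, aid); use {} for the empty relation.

{(23, Delta, 14), (32, Argo, 16), (32, Gamma, 16), (32, Zephyr, 23), (36, Beta, 36), (9, Zephyr, 3)}

Natural join on sid: {(32, Lyra, 16, Argo, 14), (32, Lyra, 16, Gamma, 25), (32, Zephyr, 2, Argo, 14), (32, Zephyr, 2, Gamma, 25)}
σ[role = Lyra]: keep tuples satisfying role = Lyra → {(32, Lyra, 16, Argo, 14), (32, Lyra, 16, Gamma, 25)}
Projecting to sid, title, aid: {(32, Argo, 16), (32, Gamma, 16)}
σ[title ≠ Alpha]: keep tuples satisfying title ≠ Alpha → {(23, Delta, 14), (32, Zephyr, 23), (36, Beta, 36), (9, Zephyr, 3)}
Set union of the two operands is {(23, Delta, 14), (32, Argo, 16), (32, Gamma, 16), (32, Zephyr, 23), (36, Beta, 36), (9, Zephyr, 3)}.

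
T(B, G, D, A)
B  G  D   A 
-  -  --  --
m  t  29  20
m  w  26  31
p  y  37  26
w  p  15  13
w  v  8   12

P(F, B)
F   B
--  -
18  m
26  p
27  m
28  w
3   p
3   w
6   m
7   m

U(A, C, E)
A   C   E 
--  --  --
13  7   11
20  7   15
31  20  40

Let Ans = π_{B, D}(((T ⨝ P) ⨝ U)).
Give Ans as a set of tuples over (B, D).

T ⋈ P (natural join on B): {(m, t, 29, 20, 18), (m, t, 29, 20, 27), (m, t, 29, 20, 6), (m, t, 29, 20, 7), (m, w, 26, 31, 18), (m, w, 26, 31, 27), (m, w, 26, 31, 6), (m, w, 26, 31, 7), (p, y, 37, 26, 26), (p, y, 37, 26, 3), (w, p, 15, 13, 28), (w, p, 15, 13, 3), (w, v, 8, 12, 28), (w, v, 8, 12, 3)}
(T ⨝ P) ⋈ U (natural join on A): {(m, t, 29, 20, 18, 7, 15), (m, t, 29, 20, 27, 7, 15), (m, t, 29, 20, 6, 7, 15), (m, t, 29, 20, 7, 7, 15), (m, w, 26, 31, 18, 20, 40), (m, w, 26, 31, 27, 20, 40), (m, w, 26, 31, 6, 20, 40), (m, w, 26, 31, 7, 20, 40), (w, p, 15, 13, 28, 7, 11), (w, p, 15, 13, 3, 7, 11)}
Projecting to B, D (7 duplicate(s) eliminated): {(m, 26), (m, 29), (w, 15)}

{(m, 26), (m, 29), (w, 15)}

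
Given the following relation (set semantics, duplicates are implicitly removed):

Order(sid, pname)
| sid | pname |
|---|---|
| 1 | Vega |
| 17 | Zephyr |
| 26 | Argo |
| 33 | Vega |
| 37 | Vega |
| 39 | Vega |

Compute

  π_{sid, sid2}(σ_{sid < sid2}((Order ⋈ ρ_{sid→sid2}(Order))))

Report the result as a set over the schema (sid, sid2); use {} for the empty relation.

ρ[sid→sid2]: schema becomes (sid2, pname); tuples unchanged.
Natural join on pname: {(1, Vega, 1), (1, Vega, 33), (1, Vega, 37), (1, Vega, 39), (17, Zephyr, 17), (26, Argo, 26), (33, Vega, 1), (33, Vega, 33), (33, Vega, 37), (33, Vega, 39), (37, Vega, 1), (37, Vega, 33), (37, Vega, 37), (37, Vega, 39), (39, Vega, 1), (39, Vega, 33), (39, Vega, 37), (39, Vega, 39)}
Selection sid < sid2: {(1, Vega, 33), (1, Vega, 37), (1, Vega, 39), (33, Vega, 37), (33, Vega, 39), (37, Vega, 39)}
π[sid, sid2]: project onto (sid, sid2) → {(1, 33), (1, 37), (1, 39), (33, 37), (33, 39), (37, 39)}

{(1, 33), (1, 37), (1, 39), (33, 37), (33, 39), (37, 39)}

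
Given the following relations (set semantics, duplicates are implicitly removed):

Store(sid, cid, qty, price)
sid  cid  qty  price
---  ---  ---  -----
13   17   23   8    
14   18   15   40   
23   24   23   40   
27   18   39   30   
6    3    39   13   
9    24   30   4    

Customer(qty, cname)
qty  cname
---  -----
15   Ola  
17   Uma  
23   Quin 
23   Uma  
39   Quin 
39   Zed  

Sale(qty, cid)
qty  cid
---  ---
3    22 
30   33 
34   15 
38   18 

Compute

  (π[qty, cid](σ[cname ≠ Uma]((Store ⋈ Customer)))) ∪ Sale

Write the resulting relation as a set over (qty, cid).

{(15, 18), (23, 17), (23, 24), (3, 22), (30, 33), (34, 15), (38, 18), (39, 18), (39, 3)}

Store ⋈ Customer (natural join on qty): {(13, 17, 23, 8, Quin), (13, 17, 23, 8, Uma), (14, 18, 15, 40, Ola), (23, 24, 23, 40, Quin), (23, 24, 23, 40, Uma), (27, 18, 39, 30, Quin), (27, 18, 39, 30, Zed), (6, 3, 39, 13, Quin), (6, 3, 39, 13, Zed)}
Filtering on cname ≠ Uma leaves {(13, 17, 23, 8, Quin), (14, 18, 15, 40, Ola), (23, 24, 23, 40, Quin), (27, 18, 39, 30, Quin), (27, 18, 39, 30, Zed), (6, 3, 39, 13, Quin), (6, 3, 39, 13, Zed)}.
Projecting to qty, cid (2 duplicate(s) eliminated): {(15, 18), (23, 17), (23, 24), (39, 18), (39, 3)}
Set union of the two operands is {(15, 18), (23, 17), (23, 24), (3, 22), (30, 33), (34, 15), (38, 18), (39, 18), (39, 3)}.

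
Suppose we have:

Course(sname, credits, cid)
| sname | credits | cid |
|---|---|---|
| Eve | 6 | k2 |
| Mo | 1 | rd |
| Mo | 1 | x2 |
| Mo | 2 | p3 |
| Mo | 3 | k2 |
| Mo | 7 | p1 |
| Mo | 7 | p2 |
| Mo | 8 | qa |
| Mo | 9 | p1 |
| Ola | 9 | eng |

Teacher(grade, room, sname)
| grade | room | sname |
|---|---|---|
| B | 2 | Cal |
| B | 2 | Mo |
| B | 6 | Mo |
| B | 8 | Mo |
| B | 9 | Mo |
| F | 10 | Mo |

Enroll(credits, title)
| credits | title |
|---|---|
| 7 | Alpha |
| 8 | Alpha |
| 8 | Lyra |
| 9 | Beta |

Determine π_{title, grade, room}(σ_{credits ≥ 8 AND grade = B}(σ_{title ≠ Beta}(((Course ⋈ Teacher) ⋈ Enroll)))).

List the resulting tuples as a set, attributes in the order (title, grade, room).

{(Alpha, B, 2), (Alpha, B, 6), (Alpha, B, 8), (Alpha, B, 9), (Lyra, B, 2), (Lyra, B, 6), (Lyra, B, 8), (Lyra, B, 9)}

Natural join on sname: {(Mo, 1, rd, B, 2), (Mo, 1, rd, B, 6), (Mo, 1, rd, B, 8), (Mo, 1, rd, B, 9), (Mo, 1, rd, F, 10), (Mo, 1, x2, B, 2), (Mo, 1, x2, B, 6), (Mo, 1, x2, B, 8), (Mo, 1, x2, B, 9), (Mo, 1, x2, F, 10), (Mo, 2, p3, B, 2), (Mo, 2, p3, B, 6), (Mo, 2, p3, B, 8), (Mo, 2, p3, B, 9), (Mo, 2, p3, F, 10), (Mo, 3, k2, B, 2), (Mo, 3, k2, B, 6), (Mo, 3, k2, B, 8), (Mo, 3, k2, B, 9), (Mo, 3, k2, F, 10), (Mo, 7, p1, B, 2), (Mo, 7, p1, B, 6), (Mo, 7, p1, B, 8), (Mo, 7, p1, B, 9), (Mo, 7, p1, F, 10), (Mo, 7, p2, B, 2), (Mo, 7, p2, B, 6), (Mo, 7, p2, B, 8), (Mo, 7, p2, B, 9), (Mo, 7, p2, F, 10), (Mo, 8, qa, B, 2), (Mo, 8, qa, B, 6), (Mo, 8, qa, B, 8), (Mo, 8, qa, B, 9), (Mo, 8, qa, F, 10), (Mo, 9, p1, B, 2), (Mo, 9, p1, B, 6), (Mo, 9, p1, B, 8), (Mo, 9, p1, B, 9), (Mo, 9, p1, F, 10)}
Natural join on credits: {(Mo, 7, p1, B, 2, Alpha), (Mo, 7, p1, B, 6, Alpha), (Mo, 7, p1, B, 8, Alpha), (Mo, 7, p1, B, 9, Alpha), (Mo, 7, p1, F, 10, Alpha), (Mo, 7, p2, B, 2, Alpha), (Mo, 7, p2, B, 6, Alpha), (Mo, 7, p2, B, 8, Alpha), (Mo, 7, p2, B, 9, Alpha), (Mo, 7, p2, F, 10, Alpha), (Mo, 8, qa, B, 2, Alpha), (Mo, 8, qa, B, 2, Lyra), (Mo, 8, qa, B, 6, Alpha), (Mo, 8, qa, B, 6, Lyra), (Mo, 8, qa, B, 8, Alpha), (Mo, 8, qa, B, 8, Lyra), (Mo, 8, qa, B, 9, Alpha), (Mo, 8, qa, B, 9, Lyra), (Mo, 8, qa, F, 10, Alpha), (Mo, 8, qa, F, 10, Lyra), (Mo, 9, p1, B, 2, Beta), (Mo, 9, p1, B, 6, Beta), (Mo, 9, p1, B, 8, Beta), (Mo, 9, p1, B, 9, Beta), (Mo, 9, p1, F, 10, Beta)}
Selection title ≠ Beta: {(Mo, 7, p1, B, 2, Alpha), (Mo, 7, p1, B, 6, Alpha), (Mo, 7, p1, B, 8, Alpha), (Mo, 7, p1, B, 9, Alpha), (Mo, 7, p1, F, 10, Alpha), (Mo, 7, p2, B, 2, Alpha), (Mo, 7, p2, B, 6, Alpha), (Mo, 7, p2, B, 8, Alpha), (Mo, 7, p2, B, 9, Alpha), (Mo, 7, p2, F, 10, Alpha), (Mo, 8, qa, B, 2, Alpha), (Mo, 8, qa, B, 2, Lyra), (Mo, 8, qa, B, 6, Alpha), (Mo, 8, qa, B, 6, Lyra), (Mo, 8, qa, B, 8, Alpha), (Mo, 8, qa, B, 8, Lyra), (Mo, 8, qa, B, 9, Alpha), (Mo, 8, qa, B, 9, Lyra), (Mo, 8, qa, F, 10, Alpha), (Mo, 8, qa, F, 10, Lyra)}
Selection credits ≥ 8 AND grade = B: {(Mo, 8, qa, B, 2, Alpha), (Mo, 8, qa, B, 2, Lyra), (Mo, 8, qa, B, 6, Alpha), (Mo, 8, qa, B, 6, Lyra), (Mo, 8, qa, B, 8, Alpha), (Mo, 8, qa, B, 8, Lyra), (Mo, 8, qa, B, 9, Alpha), (Mo, 8, qa, B, 9, Lyra)}
Keep only column(s) title, grade, room: {(Alpha, B, 2), (Alpha, B, 6), (Alpha, B, 8), (Alpha, B, 9), (Lyra, B, 2), (Lyra, B, 6), (Lyra, B, 8), (Lyra, B, 9)}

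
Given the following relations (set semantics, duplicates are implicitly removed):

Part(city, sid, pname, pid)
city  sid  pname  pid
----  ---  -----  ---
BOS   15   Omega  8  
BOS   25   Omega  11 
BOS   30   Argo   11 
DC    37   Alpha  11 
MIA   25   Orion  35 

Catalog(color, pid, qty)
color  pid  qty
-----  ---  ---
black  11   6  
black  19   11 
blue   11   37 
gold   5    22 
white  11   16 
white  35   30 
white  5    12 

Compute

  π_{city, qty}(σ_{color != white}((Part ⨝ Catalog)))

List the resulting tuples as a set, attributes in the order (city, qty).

{(BOS, 37), (BOS, 6), (DC, 37), (DC, 6)}

Part ⋈ Catalog (natural join on pid): {(BOS, 25, Omega, 11, black, 6), (BOS, 25, Omega, 11, blue, 37), (BOS, 25, Omega, 11, white, 16), (BOS, 30, Argo, 11, black, 6), (BOS, 30, Argo, 11, blue, 37), (BOS, 30, Argo, 11, white, 16), (DC, 37, Alpha, 11, black, 6), (DC, 37, Alpha, 11, blue, 37), (DC, 37, Alpha, 11, white, 16), (MIA, 25, Orion, 35, white, 30)}
σ[color != white]: keep tuples satisfying color != white → {(BOS, 25, Omega, 11, black, 6), (BOS, 25, Omega, 11, blue, 37), (BOS, 30, Argo, 11, black, 6), (BOS, 30, Argo, 11, blue, 37), (DC, 37, Alpha, 11, black, 6), (DC, 37, Alpha, 11, blue, 37)}
Projecting to city, qty (2 duplicate(s) eliminated): {(BOS, 37), (BOS, 6), (DC, 37), (DC, 6)}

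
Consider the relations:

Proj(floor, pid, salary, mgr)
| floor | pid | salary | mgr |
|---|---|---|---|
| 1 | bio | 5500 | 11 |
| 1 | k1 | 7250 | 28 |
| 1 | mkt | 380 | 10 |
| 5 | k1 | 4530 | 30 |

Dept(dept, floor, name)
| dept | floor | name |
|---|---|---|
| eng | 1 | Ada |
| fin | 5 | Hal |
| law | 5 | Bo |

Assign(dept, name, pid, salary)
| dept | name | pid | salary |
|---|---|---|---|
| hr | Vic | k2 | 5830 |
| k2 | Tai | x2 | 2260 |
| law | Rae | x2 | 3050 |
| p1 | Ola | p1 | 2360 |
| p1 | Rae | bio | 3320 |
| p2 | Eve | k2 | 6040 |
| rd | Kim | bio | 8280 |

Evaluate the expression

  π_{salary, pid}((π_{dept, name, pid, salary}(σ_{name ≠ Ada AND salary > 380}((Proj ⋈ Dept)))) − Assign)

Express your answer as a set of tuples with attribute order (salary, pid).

Natural join on floor: {(1, bio, 5500, 11, eng, Ada), (1, k1, 7250, 28, eng, Ada), (1, mkt, 380, 10, eng, Ada), (5, k1, 4530, 30, fin, Hal), (5, k1, 4530, 30, law, Bo)}
Apply σ_{name ≠ Ada AND salary > 380}; surviving tuples: {(5, k1, 4530, 30, fin, Hal), (5, k1, 4530, 30, law, Bo)}
Projecting to dept, name, pid, salary: {(fin, Hal, k1, 4530), (law, Bo, k1, 4530)}
Taking the difference: {(fin, Hal, k1, 4530), (law, Bo, k1, 4530)}
Projecting to salary, pid (1 duplicate(s) eliminated): {(4530, k1)}

{(4530, k1)}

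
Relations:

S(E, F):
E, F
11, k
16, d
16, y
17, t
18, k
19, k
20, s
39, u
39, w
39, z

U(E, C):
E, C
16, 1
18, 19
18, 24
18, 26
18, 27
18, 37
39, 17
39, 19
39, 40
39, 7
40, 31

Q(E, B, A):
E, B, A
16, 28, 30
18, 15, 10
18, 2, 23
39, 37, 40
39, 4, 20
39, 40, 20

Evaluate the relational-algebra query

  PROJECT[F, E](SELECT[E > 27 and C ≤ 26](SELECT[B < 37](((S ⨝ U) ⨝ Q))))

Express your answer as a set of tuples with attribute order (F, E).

{(u, 39), (w, 39), (z, 39)}

Joining S and U on E yields {(16, d, 1), (16, y, 1), (18, k, 19), (18, k, 24), (18, k, 26), (18, k, 27), (18, k, 37), (39, u, 17), (39, u, 19), (39, u, 40), (39, u, 7), (39, w, 17), (39, w, 19), (39, w, 40), (39, w, 7), (39, z, 17), (39, z, 19), (39, z, 40), (39, z, 7)}.
Joining (S ⨝ U) and Q on E yields {(16, d, 1, 28, 30), (16, y, 1, 28, 30), (18, k, 19, 15, 10), (18, k, 19, 2, 23), (18, k, 24, 15, 10), (18, k, 24, 2, 23), (18, k, 26, 15, 10), (18, k, 26, 2, 23), (18, k, 27, 15, 10), (18, k, 27, 2, 23), (18, k, 37, 15, 10), (18, k, 37, 2, 23), (39, u, 17, 37, 40), (39, u, 17, 4, 20), (39, u, 17, 40, 20), (39, u, 19, 37, 40), (39, u, 19, 4, 20), (39, u, 19, 40, 20), (39, u, 40, 37, 40), (39, u, 40, 4, 20), (39, u, 40, 40, 20), (39, u, 7, 37, 40), (39, u, 7, 4, 20), (39, u, 7, 40, 20), (39, w, 17, 37, 40), (39, w, 17, 4, 20), (39, w, 17, 40, 20), (39, w, 19, 37, 40), (39, w, 19, 4, 20), (39, w, 19, 40, 20), (39, w, 40, 37, 40), (39, w, 40, 4, 20), (39, w, 40, 40, 20), (39, w, 7, 37, 40), (39, w, 7, 4, 20), (39, w, 7, 40, 20), (39, z, 17, 37, 40), (39, z, 17, 4, 20), (39, z, 17, 40, 20), (39, z, 19, 37, 40), (39, z, 19, 4, 20), (39, z, 19, 40, 20), (39, z, 40, 37, 40), (39, z, 40, 4, 20), (39, z, 40, 40, 20), (39, z, 7, 37, 40), (39, z, 7, 4, 20), (39, z, 7, 40, 20)}.
Apply σ_{B < 37}; surviving tuples: {(16, d, 1, 28, 30), (16, y, 1, 28, 30), (18, k, 19, 15, 10), (18, k, 19, 2, 23), (18, k, 24, 15, 10), (18, k, 24, 2, 23), (18, k, 26, 15, 10), (18, k, 26, 2, 23), (18, k, 27, 15, 10), (18, k, 27, 2, 23), (18, k, 37, 15, 10), (18, k, 37, 2, 23), (39, u, 17, 4, 20), (39, u, 19, 4, 20), (39, u, 40, 4, 20), (39, u, 7, 4, 20), (39, w, 17, 4, 20), (39, w, 19, 4, 20), (39, w, 40, 4, 20), (39, w, 7, 4, 20), (39, z, 17, 4, 20), (39, z, 19, 4, 20), (39, z, 40, 4, 20), (39, z, 7, 4, 20)}
Apply σ_{E > 27 and C ≤ 26}; surviving tuples: {(39, u, 17, 4, 20), (39, u, 19, 4, 20), (39, u, 7, 4, 20), (39, w, 17, 4, 20), (39, w, 19, 4, 20), (39, w, 7, 4, 20), (39, z, 17, 4, 20), (39, z, 19, 4, 20), (39, z, 7, 4, 20)}
Keep only column(s) F, E (6 duplicate(s) eliminated): {(u, 39), (w, 39), (z, 39)}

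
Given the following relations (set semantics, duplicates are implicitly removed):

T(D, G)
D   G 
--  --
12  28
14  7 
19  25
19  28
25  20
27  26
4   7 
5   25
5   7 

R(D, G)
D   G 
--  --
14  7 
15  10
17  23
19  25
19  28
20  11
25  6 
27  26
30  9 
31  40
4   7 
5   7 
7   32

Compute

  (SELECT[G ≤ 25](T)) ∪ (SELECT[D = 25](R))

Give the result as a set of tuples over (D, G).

{(14, 7), (19, 25), (25, 20), (25, 6), (4, 7), (5, 25), (5, 7)}

Filtering on G ≤ 25 leaves {(14, 7), (19, 25), (25, 20), (4, 7), (5, 25), (5, 7)}.
Filtering on D = 25 leaves {(25, 6)}.
Set union of the two operands is {(14, 7), (19, 25), (25, 20), (25, 6), (4, 7), (5, 25), (5, 7)}.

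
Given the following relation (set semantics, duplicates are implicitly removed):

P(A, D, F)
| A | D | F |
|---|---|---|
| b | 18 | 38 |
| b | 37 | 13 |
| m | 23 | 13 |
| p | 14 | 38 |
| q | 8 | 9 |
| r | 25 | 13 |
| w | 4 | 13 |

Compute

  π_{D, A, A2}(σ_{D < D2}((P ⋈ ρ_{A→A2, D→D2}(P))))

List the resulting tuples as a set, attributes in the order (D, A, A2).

ρ[A→A2, D→D2]: schema becomes (A2, D2, F); tuples unchanged.
Joining P and ρ_{A→A2, D→D2}(P) on F yields {(b, 18, 38, b, 18), (b, 18, 38, p, 14), (b, 37, 13, b, 37), (b, 37, 13, m, 23), (b, 37, 13, r, 25), (b, 37, 13, w, 4), (m, 23, 13, b, 37), (m, 23, 13, m, 23), (m, 23, 13, r, 25), (m, 23, 13, w, 4), (p, 14, 38, b, 18), (p, 14, 38, p, 14), (q, 8, 9, q, 8), (r, 25, 13, b, 37), (r, 25, 13, m, 23), (r, 25, 13, r, 25), (r, 25, 13, w, 4), (w, 4, 13, b, 37), (w, 4, 13, m, 23), (w, 4, 13, r, 25), (w, 4, 13, w, 4)}.
Apply σ_{D < D2}; surviving tuples: {(m, 23, 13, b, 37), (m, 23, 13, r, 25), (p, 14, 38, b, 18), (r, 25, 13, b, 37), (w, 4, 13, b, 37), (w, 4, 13, m, 23), (w, 4, 13, r, 25)}
Keep only column(s) D, A, A2: {(14, p, b), (23, m, b), (23, m, r), (25, r, b), (4, w, b), (4, w, m), (4, w, r)}

{(14, p, b), (23, m, b), (23, m, r), (25, r, b), (4, w, b), (4, w, m), (4, w, r)}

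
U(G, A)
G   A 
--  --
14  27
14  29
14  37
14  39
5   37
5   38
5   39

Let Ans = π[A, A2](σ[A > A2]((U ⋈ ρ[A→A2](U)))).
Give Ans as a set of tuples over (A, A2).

ρ[A→A2]: schema becomes (G, A2); tuples unchanged.
U ⋈ ρ[A→A2](U) (natural join on G): {(14, 27, 27), (14, 27, 29), (14, 27, 37), (14, 27, 39), (14, 29, 27), (14, 29, 29), (14, 29, 37), (14, 29, 39), (14, 37, 27), (14, 37, 29), (14, 37, 37), (14, 37, 39), (14, 39, 27), (14, 39, 29), (14, 39, 37), (14, 39, 39), (5, 37, 37), (5, 37, 38), (5, 37, 39), (5, 38, 37), (5, 38, 38), (5, 38, 39), (5, 39, 37), (5, 39, 38), (5, 39, 39)}
Selection A > A2: {(14, 29, 27), (14, 37, 27), (14, 37, 29), (14, 39, 27), (14, 39, 29), (14, 39, 37), (5, 38, 37), (5, 39, 37), (5, 39, 38)}
Keep only column(s) A, A2 (1 duplicate(s) eliminated): {(29, 27), (37, 27), (37, 29), (38, 37), (39, 27), (39, 29), (39, 37), (39, 38)}

{(29, 27), (37, 27), (37, 29), (38, 37), (39, 27), (39, 29), (39, 37), (39, 38)}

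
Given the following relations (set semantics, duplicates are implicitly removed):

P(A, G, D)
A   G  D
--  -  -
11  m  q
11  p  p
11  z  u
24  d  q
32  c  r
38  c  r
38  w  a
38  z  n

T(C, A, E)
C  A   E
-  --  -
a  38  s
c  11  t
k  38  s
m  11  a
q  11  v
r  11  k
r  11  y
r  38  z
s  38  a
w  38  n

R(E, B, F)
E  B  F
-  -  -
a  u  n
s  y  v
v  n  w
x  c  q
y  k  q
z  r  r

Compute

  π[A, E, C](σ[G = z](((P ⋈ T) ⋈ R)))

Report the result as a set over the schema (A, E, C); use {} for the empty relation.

{(11, a, m), (11, v, q), (11, y, r), (38, a, s), (38, s, a), (38, s, k), (38, z, r)}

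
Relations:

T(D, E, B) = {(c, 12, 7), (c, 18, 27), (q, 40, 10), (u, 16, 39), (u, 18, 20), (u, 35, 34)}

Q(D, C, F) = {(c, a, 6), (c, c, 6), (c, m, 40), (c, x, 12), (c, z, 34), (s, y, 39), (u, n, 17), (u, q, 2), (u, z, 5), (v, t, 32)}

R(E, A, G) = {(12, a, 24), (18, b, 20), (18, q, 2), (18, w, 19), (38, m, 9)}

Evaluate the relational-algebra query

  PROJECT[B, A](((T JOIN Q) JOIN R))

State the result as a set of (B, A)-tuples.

T ⋈ Q (natural join on D): {(c, 12, 7, a, 6), (c, 12, 7, c, 6), (c, 12, 7, m, 40), (c, 12, 7, x, 12), (c, 12, 7, z, 34), (c, 18, 27, a, 6), (c, 18, 27, c, 6), (c, 18, 27, m, 40), (c, 18, 27, x, 12), (c, 18, 27, z, 34), (u, 16, 39, n, 17), (u, 16, 39, q, 2), (u, 16, 39, z, 5), (u, 18, 20, n, 17), (u, 18, 20, q, 2), (u, 18, 20, z, 5), (u, 35, 34, n, 17), (u, 35, 34, q, 2), (u, 35, 34, z, 5)}
(T JOIN Q) ⋈ R (natural join on E): {(c, 12, 7, a, 6, a, 24), (c, 12, 7, c, 6, a, 24), (c, 12, 7, m, 40, a, 24), (c, 12, 7, x, 12, a, 24), (c, 12, 7, z, 34, a, 24), (c, 18, 27, a, 6, b, 20), (c, 18, 27, a, 6, q, 2), (c, 18, 27, a, 6, w, 19), (c, 18, 27, c, 6, b, 20), (c, 18, 27, c, 6, q, 2), (c, 18, 27, c, 6, w, 19), (c, 18, 27, m, 40, b, 20), (c, 18, 27, m, 40, q, 2), (c, 18, 27, m, 40, w, 19), (c, 18, 27, x, 12, b, 20), (c, 18, 27, x, 12, q, 2), (c, 18, 27, x, 12, w, 19), (c, 18, 27, z, 34, b, 20), (c, 18, 27, z, 34, q, 2), (c, 18, 27, z, 34, w, 19), (u, 18, 20, n, 17, b, 20), (u, 18, 20, n, 17, q, 2), (u, 18, 20, n, 17, w, 19), (u, 18, 20, q, 2, b, 20), (u, 18, 20, q, 2, q, 2), (u, 18, 20, q, 2, w, 19), (u, 18, 20, z, 5, b, 20), (u, 18, 20, z, 5, q, 2), (u, 18, 20, z, 5, w, 19)}
π[B, A]: project onto (B, A) (22 duplicate(s) eliminated) → {(20, b), (20, q), (20, w), (27, b), (27, q), (27, w), (7, a)}

{(20, b), (20, q), (20, w), (27, b), (27, q), (27, w), (7, a)}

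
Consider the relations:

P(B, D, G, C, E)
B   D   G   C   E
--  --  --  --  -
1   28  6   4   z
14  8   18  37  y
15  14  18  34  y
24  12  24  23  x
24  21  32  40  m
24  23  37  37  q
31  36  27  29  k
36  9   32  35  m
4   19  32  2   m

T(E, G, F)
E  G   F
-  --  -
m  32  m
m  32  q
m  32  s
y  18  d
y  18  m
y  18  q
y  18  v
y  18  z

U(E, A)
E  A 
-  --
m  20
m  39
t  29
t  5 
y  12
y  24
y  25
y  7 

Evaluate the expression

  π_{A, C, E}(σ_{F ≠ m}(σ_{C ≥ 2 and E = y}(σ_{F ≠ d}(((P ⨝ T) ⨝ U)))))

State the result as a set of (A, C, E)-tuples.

{(12, 34, y), (12, 37, y), (24, 34, y), (24, 37, y), (25, 34, y), (25, 37, y), (7, 34, y), (7, 37, y)}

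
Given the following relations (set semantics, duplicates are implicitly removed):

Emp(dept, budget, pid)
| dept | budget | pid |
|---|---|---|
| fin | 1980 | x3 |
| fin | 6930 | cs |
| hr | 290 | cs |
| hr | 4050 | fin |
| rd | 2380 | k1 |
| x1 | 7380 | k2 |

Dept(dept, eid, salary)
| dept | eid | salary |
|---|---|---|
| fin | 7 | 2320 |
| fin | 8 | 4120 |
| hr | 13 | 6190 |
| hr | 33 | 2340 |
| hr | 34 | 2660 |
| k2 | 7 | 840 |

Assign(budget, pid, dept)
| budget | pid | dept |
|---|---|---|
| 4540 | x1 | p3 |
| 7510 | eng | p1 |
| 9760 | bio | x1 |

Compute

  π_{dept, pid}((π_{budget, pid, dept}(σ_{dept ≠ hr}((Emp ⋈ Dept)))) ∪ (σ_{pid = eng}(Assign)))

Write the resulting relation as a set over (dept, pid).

Emp ⋈ Dept (natural join on dept): {(fin, 1980, x3, 7, 2320), (fin, 1980, x3, 8, 4120), (fin, 6930, cs, 7, 2320), (fin, 6930, cs, 8, 4120), (hr, 290, cs, 13, 6190), (hr, 290, cs, 33, 2340), (hr, 290, cs, 34, 2660), (hr, 4050, fin, 13, 6190), (hr, 4050, fin, 33, 2340), (hr, 4050, fin, 34, 2660)}
σ[dept ≠ hr]: keep tuples satisfying dept ≠ hr → {(fin, 1980, x3, 7, 2320), (fin, 1980, x3, 8, 4120), (fin, 6930, cs, 7, 2320), (fin, 6930, cs, 8, 4120)}
π[budget, pid, dept]: project onto (budget, pid, dept) (2 duplicate(s) eliminated) → {(1980, x3, fin), (6930, cs, fin)}
σ[pid = eng]: keep tuples satisfying pid = eng → {(7510, eng, p1)}
Set union of the two operands is {(1980, x3, fin), (6930, cs, fin), (7510, eng, p1)}.
π[dept, pid]: project onto (dept, pid) → {(fin, cs), (fin, x3), (p1, eng)}

{(fin, cs), (fin, x3), (p1, eng)}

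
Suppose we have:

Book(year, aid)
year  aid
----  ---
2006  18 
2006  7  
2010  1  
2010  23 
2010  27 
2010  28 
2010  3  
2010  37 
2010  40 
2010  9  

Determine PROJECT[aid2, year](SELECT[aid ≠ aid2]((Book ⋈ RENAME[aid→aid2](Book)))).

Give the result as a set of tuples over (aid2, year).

ρ[aid→aid2]: schema becomes (year, aid2); tuples unchanged.
Natural join on year: {(2006, 18, 18), (2006, 18, 7), (2006, 7, 18), (2006, 7, 7), (2010, 1, 1), (2010, 1, 23), (2010, 1, 27), (2010, 1, 28), (2010, 1, 3), (2010, 1, 37), (2010, 1, 40), (2010, 1, 9), (2010, 23, 1), (2010, 23, 23), (2010, 23, 27), (2010, 23, 28), (2010, 23, 3), (2010, 23, 37), (2010, 23, 40), (2010, 23, 9), (2010, 27, 1), (2010, 27, 23), (2010, 27, 27), (2010, 27, 28), (2010, 27, 3), (2010, 27, 37), (2010, 27, 40), (2010, 27, 9), (2010, 28, 1), (2010, 28, 23), (2010, 28, 27), (2010, 28, 28), (2010, 28, 3), (2010, 28, 37), (2010, 28, 40), (2010, 28, 9), (2010, 3, 1), (2010, 3, 23), (2010, 3, 27), (2010, 3, 28), (2010, 3, 3), (2010, 3, 37), (2010, 3, 40), (2010, 3, 9), (2010, 37, 1), (2010, 37, 23), (2010, 37, 27), (2010, 37, 28), (2010, 37, 3), (2010, 37, 37), (2010, 37, 40), (2010, 37, 9), (2010, 40, 1), (2010, 40, 23), (2010, 40, 27), (2010, 40, 28), (2010, 40, 3), (2010, 40, 37), (2010, 40, 40), (2010, 40, 9), (2010, 9, 1), (2010, 9, 23), (2010, 9, 27), (2010, 9, 28), (2010, 9, 3), (2010, 9, 37), (2010, 9, 40), (2010, 9, 9)}
Filtering on aid ≠ aid2 leaves {(2006, 18, 7), (2006, 7, 18), (2010, 1, 23), (2010, 1, 27), (2010, 1, 28), (2010, 1, 3), (2010, 1, 37), (2010, 1, 40), (2010, 1, 9), (2010, 23, 1), (2010, 23, 27), (2010, 23, 28), (2010, 23, 3), (2010, 23, 37), (2010, 23, 40), (2010, 23, 9), (2010, 27, 1), (2010, 27, 23), (2010, 27, 28), (2010, 27, 3), (2010, 27, 37), (2010, 27, 40), (2010, 27, 9), (2010, 28, 1), (2010, 28, 23), (2010, 28, 27), (2010, 28, 3), (2010, 28, 37), (2010, 28, 40), (2010, 28, 9), (2010, 3, 1), (2010, 3, 23), (2010, 3, 27), (2010, 3, 28), (2010, 3, 37), (2010, 3, 40), (2010, 3, 9), (2010, 37, 1), (2010, 37, 23), (2010, 37, 27), (2010, 37, 28), (2010, 37, 3), (2010, 37, 40), (2010, 37, 9), (2010, 40, 1), (2010, 40, 23), (2010, 40, 27), (2010, 40, 28), (2010, 40, 3), (2010, 40, 37), (2010, 40, 9), (2010, 9, 1), (2010, 9, 23), (2010, 9, 27), (2010, 9, 28), (2010, 9, 3), (2010, 9, 37), (2010, 9, 40)}.
Keep only column(s) aid2, year (48 duplicate(s) eliminated): {(1, 2010), (18, 2006), (23, 2010), (27, 2010), (28, 2010), (3, 2010), (37, 2010), (40, 2010), (7, 2006), (9, 2010)}

{(1, 2010), (18, 2006), (23, 2010), (27, 2010), (28, 2010), (3, 2010), (37, 2010), (40, 2010), (7, 2006), (9, 2010)}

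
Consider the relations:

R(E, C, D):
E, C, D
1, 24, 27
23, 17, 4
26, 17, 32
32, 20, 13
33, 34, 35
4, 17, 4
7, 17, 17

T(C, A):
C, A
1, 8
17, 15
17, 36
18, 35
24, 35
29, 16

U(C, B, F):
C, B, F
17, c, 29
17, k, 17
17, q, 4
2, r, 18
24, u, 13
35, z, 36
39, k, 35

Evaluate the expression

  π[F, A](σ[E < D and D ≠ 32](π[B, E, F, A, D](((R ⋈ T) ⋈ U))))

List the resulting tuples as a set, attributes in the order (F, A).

{(13, 35), (17, 15), (17, 36), (29, 15), (29, 36), (4, 15), (4, 36)}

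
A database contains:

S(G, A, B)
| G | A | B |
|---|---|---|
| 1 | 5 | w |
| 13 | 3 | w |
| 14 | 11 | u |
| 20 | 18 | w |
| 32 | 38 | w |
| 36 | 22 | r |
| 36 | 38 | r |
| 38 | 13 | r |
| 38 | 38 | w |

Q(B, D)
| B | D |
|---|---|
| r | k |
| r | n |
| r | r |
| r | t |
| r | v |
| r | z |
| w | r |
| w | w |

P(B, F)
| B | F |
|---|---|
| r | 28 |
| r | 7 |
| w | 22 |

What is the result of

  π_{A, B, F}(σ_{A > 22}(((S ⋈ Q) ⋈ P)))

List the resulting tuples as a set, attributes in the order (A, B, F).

Natural join on B: {(1, 5, w, r), (1, 5, w, w), (13, 3, w, r), (13, 3, w, w), (20, 18, w, r), (20, 18, w, w), (32, 38, w, r), (32, 38, w, w), (36, 22, r, k), (36, 22, r, n), (36, 22, r, r), (36, 22, r, t), (36, 22, r, v), (36, 22, r, z), (36, 38, r, k), (36, 38, r, n), (36, 38, r, r), (36, 38, r, t), (36, 38, r, v), (36, 38, r, z), (38, 13, r, k), (38, 13, r, n), (38, 13, r, r), (38, 13, r, t), (38, 13, r, v), (38, 13, r, z), (38, 38, w, r), (38, 38, w, w)}
Natural join on B: {(1, 5, w, r, 22), (1, 5, w, w, 22), (13, 3, w, r, 22), (13, 3, w, w, 22), (20, 18, w, r, 22), (20, 18, w, w, 22), (32, 38, w, r, 22), (32, 38, w, w, 22), (36, 22, r, k, 28), (36, 22, r, k, 7), (36, 22, r, n, 28), (36, 22, r, n, 7), (36, 22, r, r, 28), (36, 22, r, r, 7), (36, 22, r, t, 28), (36, 22, r, t, 7), (36, 22, r, v, 28), (36, 22, r, v, 7), (36, 22, r, z, 28), (36, 22, r, z, 7), (36, 38, r, k, 28), (36, 38, r, k, 7), (36, 38, r, n, 28), (36, 38, r, n, 7), (36, 38, r, r, 28), (36, 38, r, r, 7), (36, 38, r, t, 28), (36, 38, r, t, 7), (36, 38, r, v, 28), (36, 38, r, v, 7), (36, 38, r, z, 28), (36, 38, r, z, 7), (38, 13, r, k, 28), (38, 13, r, k, 7), (38, 13, r, n, 28), (38, 13, r, n, 7), (38, 13, r, r, 28), (38, 13, r, r, 7), (38, 13, r, t, 28), (38, 13, r, t, 7), (38, 13, r, v, 28), (38, 13, r, v, 7), (38, 13, r, z, 28), (38, 13, r, z, 7), (38, 38, w, r, 22), (38, 38, w, w, 22)}
Filtering on A > 22 leaves {(32, 38, w, r, 22), (32, 38, w, w, 22), (36, 38, r, k, 28), (36, 38, r, k, 7), (36, 38, r, n, 28), (36, 38, r, n, 7), (36, 38, r, r, 28), (36, 38, r, r, 7), (36, 38, r, t, 28), (36, 38, r, t, 7), (36, 38, r, v, 28), (36, 38, r, v, 7), (36, 38, r, z, 28), (36, 38, r, z, 7), (38, 38, w, r, 22), (38, 38, w, w, 22)}.
Keep only column(s) A, B, F (13 duplicate(s) eliminated): {(38, r, 28), (38, r, 7), (38, w, 22)}

{(38, r, 28), (38, r, 7), (38, w, 22)}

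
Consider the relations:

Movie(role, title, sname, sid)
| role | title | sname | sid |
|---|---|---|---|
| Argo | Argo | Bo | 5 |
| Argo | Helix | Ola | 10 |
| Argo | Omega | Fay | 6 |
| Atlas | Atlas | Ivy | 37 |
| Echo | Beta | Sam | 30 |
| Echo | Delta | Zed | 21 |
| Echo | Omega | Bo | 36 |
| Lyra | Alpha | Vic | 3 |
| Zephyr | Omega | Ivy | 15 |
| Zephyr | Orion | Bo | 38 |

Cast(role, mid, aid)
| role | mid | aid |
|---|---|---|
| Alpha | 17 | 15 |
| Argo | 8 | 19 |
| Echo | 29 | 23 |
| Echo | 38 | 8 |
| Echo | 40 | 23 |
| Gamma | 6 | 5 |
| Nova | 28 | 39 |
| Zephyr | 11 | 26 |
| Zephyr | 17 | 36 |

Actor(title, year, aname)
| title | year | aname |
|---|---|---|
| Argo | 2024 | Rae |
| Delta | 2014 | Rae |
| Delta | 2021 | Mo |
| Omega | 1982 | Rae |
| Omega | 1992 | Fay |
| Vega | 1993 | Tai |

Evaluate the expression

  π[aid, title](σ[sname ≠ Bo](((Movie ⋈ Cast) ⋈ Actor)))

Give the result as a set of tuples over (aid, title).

Natural join on role: {(Argo, Argo, Bo, 5, 8, 19), (Argo, Helix, Ola, 10, 8, 19), (Argo, Omega, Fay, 6, 8, 19), (Echo, Beta, Sam, 30, 29, 23), (Echo, Beta, Sam, 30, 38, 8), (Echo, Beta, Sam, 30, 40, 23), (Echo, Delta, Zed, 21, 29, 23), (Echo, Delta, Zed, 21, 38, 8), (Echo, Delta, Zed, 21, 40, 23), (Echo, Omega, Bo, 36, 29, 23), (Echo, Omega, Bo, 36, 38, 8), (Echo, Omega, Bo, 36, 40, 23), (Zephyr, Omega, Ivy, 15, 11, 26), (Zephyr, Omega, Ivy, 15, 17, 36), (Zephyr, Orion, Bo, 38, 11, 26), (Zephyr, Orion, Bo, 38, 17, 36)}
Natural join on title: {(Argo, Argo, Bo, 5, 8, 19, 2024, Rae), (Argo, Omega, Fay, 6, 8, 19, 1982, Rae), (Argo, Omega, Fay, 6, 8, 19, 1992, Fay), (Echo, Delta, Zed, 21, 29, 23, 2014, Rae), (Echo, Delta, Zed, 21, 29, 23, 2021, Mo), (Echo, Delta, Zed, 21, 38, 8, 2014, Rae), (Echo, Delta, Zed, 21, 38, 8, 2021, Mo), (Echo, Delta, Zed, 21, 40, 23, 2014, Rae), (Echo, Delta, Zed, 21, 40, 23, 2021, Mo), (Echo, Omega, Bo, 36, 29, 23, 1982, Rae), (Echo, Omega, Bo, 36, 29, 23, 1992, Fay), (Echo, Omega, Bo, 36, 38, 8, 1982, Rae), (Echo, Omega, Bo, 36, 38, 8, 1992, Fay), (Echo, Omega, Bo, 36, 40, 23, 1982, Rae), (Echo, Omega, Bo, 36, 40, 23, 1992, Fay), (Zephyr, Omega, Ivy, 15, 11, 26, 1982, Rae), (Zephyr, Omega, Ivy, 15, 11, 26, 1992, Fay), (Zephyr, Omega, Ivy, 15, 17, 36, 1982, Rae), (Zephyr, Omega, Ivy, 15, 17, 36, 1992, Fay)}
Selection sname ≠ Bo: {(Argo, Omega, Fay, 6, 8, 19, 1982, Rae), (Argo, Omega, Fay, 6, 8, 19, 1992, Fay), (Echo, Delta, Zed, 21, 29, 23, 2014, Rae), (Echo, Delta, Zed, 21, 29, 23, 2021, Mo), (Echo, Delta, Zed, 21, 38, 8, 2014, Rae), (Echo, Delta, Zed, 21, 38, 8, 2021, Mo), (Echo, Delta, Zed, 21, 40, 23, 2014, Rae), (Echo, Delta, Zed, 21, 40, 23, 2021, Mo), (Zephyr, Omega, Ivy, 15, 11, 26, 1982, Rae), (Zephyr, Omega, Ivy, 15, 11, 26, 1992, Fay), (Zephyr, Omega, Ivy, 15, 17, 36, 1982, Rae), (Zephyr, Omega, Ivy, 15, 17, 36, 1992, Fay)}
Projecting to aid, title (7 duplicate(s) eliminated): {(19, Omega), (23, Delta), (26, Omega), (36, Omega), (8, Delta)}

{(19, Omega), (23, Delta), (26, Omega), (36, Omega), (8, Delta)}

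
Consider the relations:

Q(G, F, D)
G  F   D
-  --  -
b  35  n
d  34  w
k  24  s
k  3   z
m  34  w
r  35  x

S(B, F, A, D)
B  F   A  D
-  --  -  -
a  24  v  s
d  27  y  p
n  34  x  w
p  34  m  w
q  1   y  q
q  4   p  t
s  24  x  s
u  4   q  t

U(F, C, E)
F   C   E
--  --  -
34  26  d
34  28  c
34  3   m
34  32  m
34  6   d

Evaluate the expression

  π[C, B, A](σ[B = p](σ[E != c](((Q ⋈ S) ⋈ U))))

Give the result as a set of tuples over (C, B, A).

{(26, p, m), (3, p, m), (32, p, m), (6, p, m)}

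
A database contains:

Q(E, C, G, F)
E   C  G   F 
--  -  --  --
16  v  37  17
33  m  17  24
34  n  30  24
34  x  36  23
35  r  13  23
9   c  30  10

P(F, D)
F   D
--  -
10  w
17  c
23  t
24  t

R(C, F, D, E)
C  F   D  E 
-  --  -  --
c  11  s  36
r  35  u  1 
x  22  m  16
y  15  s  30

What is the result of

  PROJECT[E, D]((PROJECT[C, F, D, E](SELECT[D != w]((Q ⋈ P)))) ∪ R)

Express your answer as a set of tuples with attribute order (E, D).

{(1, u), (16, c), (16, m), (30, s), (33, t), (34, t), (35, t), (36, s)}

Q ⋈ P (natural join on F): {(16, v, 37, 17, c), (33, m, 17, 24, t), (34, n, 30, 24, t), (34, x, 36, 23, t), (35, r, 13, 23, t), (9, c, 30, 10, w)}
Apply σ_{D != w}; surviving tuples: {(16, v, 37, 17, c), (33, m, 17, 24, t), (34, n, 30, 24, t), (34, x, 36, 23, t), (35, r, 13, 23, t)}
π[C, F, D, E]: project onto (C, F, D, E) → {(m, 24, t, 33), (n, 24, t, 34), (r, 23, t, 35), (v, 17, c, 16), (x, 23, t, 34)}
Set union of the two operands is {(c, 11, s, 36), (m, 24, t, 33), (n, 24, t, 34), (r, 23, t, 35), (r, 35, u, 1), (v, 17, c, 16), (x, 22, m, 16), (x, 23, t, 34), (y, 15, s, 30)}.
π[E, D]: project onto (E, D) (1 duplicate(s) eliminated) → {(1, u), (16, c), (16, m), (30, s), (33, t), (34, t), (35, t), (36, s)}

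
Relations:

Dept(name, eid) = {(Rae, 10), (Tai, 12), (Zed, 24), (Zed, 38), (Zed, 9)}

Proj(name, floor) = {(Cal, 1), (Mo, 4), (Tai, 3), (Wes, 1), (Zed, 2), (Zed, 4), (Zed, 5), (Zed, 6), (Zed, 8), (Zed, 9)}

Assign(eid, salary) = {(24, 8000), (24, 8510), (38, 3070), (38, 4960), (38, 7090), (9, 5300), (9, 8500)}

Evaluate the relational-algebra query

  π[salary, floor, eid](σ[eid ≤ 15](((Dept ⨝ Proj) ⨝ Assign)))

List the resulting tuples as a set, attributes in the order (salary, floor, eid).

{(5300, 2, 9), (5300, 4, 9), (5300, 5, 9), (5300, 6, 9), (5300, 8, 9), (5300, 9, 9), (8500, 2, 9), (8500, 4, 9), (8500, 5, 9), (8500, 6, 9), (8500, 8, 9), (8500, 9, 9)}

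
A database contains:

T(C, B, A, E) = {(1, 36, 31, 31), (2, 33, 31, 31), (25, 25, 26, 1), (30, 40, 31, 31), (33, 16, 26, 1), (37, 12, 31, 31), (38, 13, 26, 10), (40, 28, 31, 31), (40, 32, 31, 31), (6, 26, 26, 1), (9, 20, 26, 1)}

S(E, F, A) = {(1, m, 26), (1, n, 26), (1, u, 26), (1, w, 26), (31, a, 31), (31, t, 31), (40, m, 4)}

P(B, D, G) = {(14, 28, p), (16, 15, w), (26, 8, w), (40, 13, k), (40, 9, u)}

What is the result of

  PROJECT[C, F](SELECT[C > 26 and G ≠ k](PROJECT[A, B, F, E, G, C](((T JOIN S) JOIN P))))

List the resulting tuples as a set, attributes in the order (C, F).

T ⋈ S (natural join on A, E): {(1, 36, 31, 31, a), (1, 36, 31, 31, t), (2, 33, 31, 31, a), (2, 33, 31, 31, t), (25, 25, 26, 1, m), (25, 25, 26, 1, n), (25, 25, 26, 1, u), (25, 25, 26, 1, w), (30, 40, 31, 31, a), (30, 40, 31, 31, t), (33, 16, 26, 1, m), (33, 16, 26, 1, n), (33, 16, 26, 1, u), (33, 16, 26, 1, w), (37, 12, 31, 31, a), (37, 12, 31, 31, t), (40, 28, 31, 31, a), (40, 28, 31, 31, t), (40, 32, 31, 31, a), (40, 32, 31, 31, t), (6, 26, 26, 1, m), (6, 26, 26, 1, n), (6, 26, 26, 1, u), (6, 26, 26, 1, w), (9, 20, 26, 1, m), (9, 20, 26, 1, n), (9, 20, 26, 1, u), (9, 20, 26, 1, w)}
(T JOIN S) ⋈ P (natural join on B): {(30, 40, 31, 31, a, 13, k), (30, 40, 31, 31, a, 9, u), (30, 40, 31, 31, t, 13, k), (30, 40, 31, 31, t, 9, u), (33, 16, 26, 1, m, 15, w), (33, 16, 26, 1, n, 15, w), (33, 16, 26, 1, u, 15, w), (33, 16, 26, 1, w, 15, w), (6, 26, 26, 1, m, 8, w), (6, 26, 26, 1, n, 8, w), (6, 26, 26, 1, u, 8, w), (6, 26, 26, 1, w, 8, w)}
π[A, B, F, E, G, C]: project onto (A, B, F, E, G, C) → {(26, 16, m, 1, w, 33), (26, 16, n, 1, w, 33), (26, 16, u, 1, w, 33), (26, 16, w, 1, w, 33), (26, 26, m, 1, w, 6), (26, 26, n, 1, w, 6), (26, 26, u, 1, w, 6), (26, 26, w, 1, w, 6), (31, 40, a, 31, k, 30), (31, 40, a, 31, u, 30), (31, 40, t, 31, k, 30), (31, 40, t, 31, u, 30)}
Selection C > 26 and G ≠ k: {(26, 16, m, 1, w, 33), (26, 16, n, 1, w, 33), (26, 16, u, 1, w, 33), (26, 16, w, 1, w, 33), (31, 40, a, 31, u, 30), (31, 40, t, 31, u, 30)}
π[C, F]: project onto (C, F) → {(30, a), (30, t), (33, m), (33, n), (33, u), (33, w)}

{(30, a), (30, t), (33, m), (33, n), (33, u), (33, w)}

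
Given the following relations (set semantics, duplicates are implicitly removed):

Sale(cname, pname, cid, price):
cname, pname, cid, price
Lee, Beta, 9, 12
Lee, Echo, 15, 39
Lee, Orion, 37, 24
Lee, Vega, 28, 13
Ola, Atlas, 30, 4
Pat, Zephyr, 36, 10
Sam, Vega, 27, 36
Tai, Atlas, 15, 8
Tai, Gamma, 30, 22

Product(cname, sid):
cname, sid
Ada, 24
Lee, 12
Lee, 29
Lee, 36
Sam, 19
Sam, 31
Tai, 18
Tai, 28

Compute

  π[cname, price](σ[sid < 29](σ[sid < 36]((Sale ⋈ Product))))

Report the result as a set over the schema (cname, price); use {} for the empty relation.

Joining Sale and Product on cname yields {(Lee, Beta, 9, 12, 12), (Lee, Beta, 9, 12, 29), (Lee, Beta, 9, 12, 36), (Lee, Echo, 15, 39, 12), (Lee, Echo, 15, 39, 29), (Lee, Echo, 15, 39, 36), (Lee, Orion, 37, 24, 12), (Lee, Orion, 37, 24, 29), (Lee, Orion, 37, 24, 36), (Lee, Vega, 28, 13, 12), (Lee, Vega, 28, 13, 29), (Lee, Vega, 28, 13, 36), (Sam, Vega, 27, 36, 19), (Sam, Vega, 27, 36, 31), (Tai, Atlas, 15, 8, 18), (Tai, Atlas, 15, 8, 28), (Tai, Gamma, 30, 22, 18), (Tai, Gamma, 30, 22, 28)}.
Selection sid < 36: {(Lee, Beta, 9, 12, 12), (Lee, Beta, 9, 12, 29), (Lee, Echo, 15, 39, 12), (Lee, Echo, 15, 39, 29), (Lee, Orion, 37, 24, 12), (Lee, Orion, 37, 24, 29), (Lee, Vega, 28, 13, 12), (Lee, Vega, 28, 13, 29), (Sam, Vega, 27, 36, 19), (Sam, Vega, 27, 36, 31), (Tai, Atlas, 15, 8, 18), (Tai, Atlas, 15, 8, 28), (Tai, Gamma, 30, 22, 18), (Tai, Gamma, 30, 22, 28)}
Selection sid < 29: {(Lee, Beta, 9, 12, 12), (Lee, Echo, 15, 39, 12), (Lee, Orion, 37, 24, 12), (Lee, Vega, 28, 13, 12), (Sam, Vega, 27, 36, 19), (Tai, Atlas, 15, 8, 18), (Tai, Atlas, 15, 8, 28), (Tai, Gamma, 30, 22, 18), (Tai, Gamma, 30, 22, 28)}
Keep only column(s) cname, price (2 duplicate(s) eliminated): {(Lee, 12), (Lee, 13), (Lee, 24), (Lee, 39), (Sam, 36), (Tai, 22), (Tai, 8)}

{(Lee, 12), (Lee, 13), (Lee, 24), (Lee, 39), (Sam, 36), (Tai, 22), (Tai, 8)}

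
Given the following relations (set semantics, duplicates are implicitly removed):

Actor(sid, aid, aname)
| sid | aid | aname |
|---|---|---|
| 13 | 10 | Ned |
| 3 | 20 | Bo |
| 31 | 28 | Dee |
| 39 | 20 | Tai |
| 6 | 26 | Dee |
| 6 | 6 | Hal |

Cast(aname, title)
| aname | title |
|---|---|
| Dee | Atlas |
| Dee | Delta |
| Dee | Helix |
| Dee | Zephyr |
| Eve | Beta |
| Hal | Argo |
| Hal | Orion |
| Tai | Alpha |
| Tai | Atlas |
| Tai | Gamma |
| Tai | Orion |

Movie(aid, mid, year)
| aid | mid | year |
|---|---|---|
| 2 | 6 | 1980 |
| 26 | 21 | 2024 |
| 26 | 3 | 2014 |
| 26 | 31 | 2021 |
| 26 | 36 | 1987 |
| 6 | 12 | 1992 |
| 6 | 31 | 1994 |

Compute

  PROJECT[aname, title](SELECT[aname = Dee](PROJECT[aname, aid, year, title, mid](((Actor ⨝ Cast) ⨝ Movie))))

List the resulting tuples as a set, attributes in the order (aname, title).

Joining Actor and Cast on aname yields {(31, 28, Dee, Atlas), (31, 28, Dee, Delta), (31, 28, Dee, Helix), (31, 28, Dee, Zephyr), (39, 20, Tai, Alpha), (39, 20, Tai, Atlas), (39, 20, Tai, Gamma), (39, 20, Tai, Orion), (6, 26, Dee, Atlas), (6, 26, Dee, Delta), (6, 26, Dee, Helix), (6, 26, Dee, Zephyr), (6, 6, Hal, Argo), (6, 6, Hal, Orion)}.
Joining (Actor ⨝ Cast) and Movie on aid yields {(6, 26, Dee, Atlas, 21, 2024), (6, 26, Dee, Atlas, 3, 2014), (6, 26, Dee, Atlas, 31, 2021), (6, 26, Dee, Atlas, 36, 1987), (6, 26, Dee, Delta, 21, 2024), (6, 26, Dee, Delta, 3, 2014), (6, 26, Dee, Delta, 31, 2021), (6, 26, Dee, Delta, 36, 1987), (6, 26, Dee, Helix, 21, 2024), (6, 26, Dee, Helix, 3, 2014), (6, 26, Dee, Helix, 31, 2021), (6, 26, Dee, Helix, 36, 1987), (6, 26, Dee, Zephyr, 21, 2024), (6, 26, Dee, Zephyr, 3, 2014), (6, 26, Dee, Zephyr, 31, 2021), (6, 26, Dee, Zephyr, 36, 1987), (6, 6, Hal, Argo, 12, 1992), (6, 6, Hal, Argo, 31, 1994), (6, 6, Hal, Orion, 12, 1992), (6, 6, Hal, Orion, 31, 1994)}.
Projecting to aname, aid, year, title, mid: {(Dee, 26, 1987, Atlas, 36), (Dee, 26, 1987, Delta, 36), (Dee, 26, 1987, Helix, 36), (Dee, 26, 1987, Zephyr, 36), (Dee, 26, 2014, Atlas, 3), (Dee, 26, 2014, Delta, 3), (Dee, 26, 2014, Helix, 3), (Dee, 26, 2014, Zephyr, 3), (Dee, 26, 2021, Atlas, 31), (Dee, 26, 2021, Delta, 31), (Dee, 26, 2021, Helix, 31), (Dee, 26, 2021, Zephyr, 31), (Dee, 26, 2024, Atlas, 21), (Dee, 26, 2024, Delta, 21), (Dee, 26, 2024, Helix, 21), (Dee, 26, 2024, Zephyr, 21), (Hal, 6, 1992, Argo, 12), (Hal, 6, 1992, Orion, 12), (Hal, 6, 1994, Argo, 31), (Hal, 6, 1994, Orion, 31)}
Apply σ_{aname = Dee}; surviving tuples: {(Dee, 26, 1987, Atlas, 36), (Dee, 26, 1987, Delta, 36), (Dee, 26, 1987, Helix, 36), (Dee, 26, 1987, Zephyr, 36), (Dee, 26, 2014, Atlas, 3), (Dee, 26, 2014, Delta, 3), (Dee, 26, 2014, Helix, 3), (Dee, 26, 2014, Zephyr, 3), (Dee, 26, 2021, Atlas, 31), (Dee, 26, 2021, Delta, 31), (Dee, 26, 2021, Helix, 31), (Dee, 26, 2021, Zephyr, 31), (Dee, 26, 2024, Atlas, 21), (Dee, 26, 2024, Delta, 21), (Dee, 26, 2024, Helix, 21), (Dee, 26, 2024, Zephyr, 21)}
Projecting to aname, title (12 duplicate(s) eliminated): {(Dee, Atlas), (Dee, Delta), (Dee, Helix), (Dee, Zephyr)}

{(Dee, Atlas), (Dee, Delta), (Dee, Helix), (Dee, Zephyr)}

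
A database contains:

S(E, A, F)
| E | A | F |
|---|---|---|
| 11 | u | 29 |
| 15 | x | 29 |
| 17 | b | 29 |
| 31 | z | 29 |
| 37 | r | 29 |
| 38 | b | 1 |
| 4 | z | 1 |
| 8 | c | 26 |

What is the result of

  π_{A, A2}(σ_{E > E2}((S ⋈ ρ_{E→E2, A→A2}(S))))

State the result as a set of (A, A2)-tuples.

ρ[E→E2, A→A2]: schema becomes (E2, A2, F); tuples unchanged.
Natural join on F: {(11, u, 29, 11, u), (11, u, 29, 15, x), (11, u, 29, 17, b), (11, u, 29, 31, z), (11, u, 29, 37, r), (15, x, 29, 11, u), (15, x, 29, 15, x), (15, x, 29, 17, b), (15, x, 29, 31, z), (15, x, 29, 37, r), (17, b, 29, 11, u), (17, b, 29, 15, x), (17, b, 29, 17, b), (17, b, 29, 31, z), (17, b, 29, 37, r), (31, z, 29, 11, u), (31, z, 29, 15, x), (31, z, 29, 17, b), (31, z, 29, 31, z), (31, z, 29, 37, r), (37, r, 29, 11, u), (37, r, 29, 15, x), (37, r, 29, 17, b), (37, r, 29, 31, z), (37, r, 29, 37, r), (38, b, 1, 38, b), (38, b, 1, 4, z), (4, z, 1, 38, b), (4, z, 1, 4, z), (8, c, 26, 8, c)}
Apply σ_{E > E2}; surviving tuples: {(15, x, 29, 11, u), (17, b, 29, 11, u), (17, b, 29, 15, x), (31, z, 29, 11, u), (31, z, 29, 15, x), (31, z, 29, 17, b), (37, r, 29, 11, u), (37, r, 29, 15, x), (37, r, 29, 17, b), (37, r, 29, 31, z), (38, b, 1, 4, z)}
Keep only column(s) A, A2: {(b, u), (b, x), (b, z), (r, b), (r, u), (r, x), (r, z), (x, u), (z, b), (z, u), (z, x)}

{(b, u), (b, x), (b, z), (r, b), (r, u), (r, x), (r, z), (x, u), (z, b), (z, u), (z, x)}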